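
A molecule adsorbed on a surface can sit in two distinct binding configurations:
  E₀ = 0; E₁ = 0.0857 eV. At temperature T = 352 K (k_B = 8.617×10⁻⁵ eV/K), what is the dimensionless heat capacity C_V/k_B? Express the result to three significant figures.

0.422

k_BT = 8.617×10⁻⁵ × 352 K = 0.030332 eV.
Eᵢ/kT = 0, 2.8254.
Z = Σ e^(−Eᵢ/kT) = e^(−0) + e^(−2.8254) = 1.0000 + 0.059285 = 1.0593.
⟨E⟩ = 0.0047963 eV, ⟨E²⟩ = 0.00041104 eV².
C_V/k_B = (⟨E²⟩ − ⟨E⟩²)/(kT)² = (0.00041104 − 0.000023004)/0.00092003 = 0.422.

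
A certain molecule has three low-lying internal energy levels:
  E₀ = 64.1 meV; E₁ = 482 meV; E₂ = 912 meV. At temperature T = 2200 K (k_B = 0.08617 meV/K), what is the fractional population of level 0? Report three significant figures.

0.891

k_BT = 0.08617 × 2200 K = 189.57 meV.
Eᵢ/kT = 0.33813, 2.5426, 4.8109.
Z = Σ e^(−Eᵢ/kT) = e^(−0.33813) + e^(−2.5426) + e^(−4.8109) = 0.71310 + 0.078662 + 0.0081405 = 0.79990.
P₀ = e^(−E₀/kT) / Z = 0.71310/0.79990 = 0.891.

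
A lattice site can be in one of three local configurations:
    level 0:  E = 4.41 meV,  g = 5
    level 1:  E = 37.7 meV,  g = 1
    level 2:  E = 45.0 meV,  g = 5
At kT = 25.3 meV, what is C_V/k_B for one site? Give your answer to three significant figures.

0.388

Eᵢ/kT = 0.17431, 1.4901, 1.7787.
Z = Σ gᵢe^(−Eᵢ/kT) = 5·e^(−0.17431) + 1·e^(−1.4901) + 5·e^(−1.7787) = 4.2002 + 0.22535 + 0.84429 = 5.2698.
⟨E⟩ = 12.337 meV, ⟨E²⟩ = 400.71 meV².
C_V/k_B = (⟨E²⟩ − ⟨E⟩²)/(kT)² = (400.71 − 152.20)/640.09 = 0.388.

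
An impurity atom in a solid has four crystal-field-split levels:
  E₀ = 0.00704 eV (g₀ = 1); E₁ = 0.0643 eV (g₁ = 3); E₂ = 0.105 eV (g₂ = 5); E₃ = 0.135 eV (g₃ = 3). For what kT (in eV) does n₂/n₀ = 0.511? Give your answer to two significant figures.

0.043 eV

n₂/n₀ = (g₂/g₀) exp[−(E₂−E₀)/kT] = 0.511.
⇒ (E₂−E₀)/kT = ln((5/1)/0.511) = ln(9.785) = 2.281.
kT = 0.09796 eV / 2.281 = 0.043 eV.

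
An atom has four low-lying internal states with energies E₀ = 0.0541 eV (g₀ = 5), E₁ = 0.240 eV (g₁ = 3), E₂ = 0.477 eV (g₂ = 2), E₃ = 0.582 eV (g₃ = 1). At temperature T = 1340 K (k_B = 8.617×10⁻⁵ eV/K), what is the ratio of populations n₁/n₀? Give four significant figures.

0.1199

k_BT = 8.617×10⁻⁵ × 1340 K = 0.115468 eV.
n₁/n₀ = (g₁/g₀) exp[−(E₁−E₀)/kT] = (3/5) × exp(−(0.1859 eV)/(0.115468 eV)) = (3/5) × exp(-1.60997) = 0.1199.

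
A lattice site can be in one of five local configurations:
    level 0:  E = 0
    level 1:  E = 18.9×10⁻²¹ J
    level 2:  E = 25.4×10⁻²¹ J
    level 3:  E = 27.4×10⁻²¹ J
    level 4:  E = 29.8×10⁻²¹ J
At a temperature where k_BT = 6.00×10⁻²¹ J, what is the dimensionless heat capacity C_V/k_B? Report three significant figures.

0.932

Eᵢ/kT = 0, 3.1500, 4.2333, 4.5667, 4.9667.
Z = Σ e^(−Eᵢ/kT) = e^(−0) + e^(−3.1500) + e^(−4.2333) + e^(−4.5667) + e^(−4.9667) = 1.0000 + 0.042852 + 0.014504 + 0.010392 + 0.0069661 = 1.0747.
⟨E⟩ = 1.5545, ⟨E²⟩ = 35.966.
C_V/k_B = (⟨E²⟩ − ⟨E⟩²)/(kT)² = (35.966 − 2.4165)/36.000 = 0.932.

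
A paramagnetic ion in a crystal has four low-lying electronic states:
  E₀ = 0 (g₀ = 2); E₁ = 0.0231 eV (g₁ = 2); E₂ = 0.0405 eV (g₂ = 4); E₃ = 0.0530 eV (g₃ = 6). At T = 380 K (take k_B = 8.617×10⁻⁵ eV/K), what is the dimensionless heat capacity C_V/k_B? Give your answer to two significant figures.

0.43

k_BT = 8.617×10⁻⁵ × 380 K = 0.03274 eV.
Eᵢ/kT = 0, 0.7056, 1.237, 1.619.
Z = Σ gᵢe^(−Eᵢ/kT) = 2·e^(−0) + 2·e^(−0.7056) + 4·e^(−1.237) + 6·e^(−1.619) = 2.000 + 0.9876 + 1.161 + 1.189 = 5.338.
⟨E⟩ = 0.02489 eV, ⟨E²⟩ = 0.001081 eV².
C_V/k_B = (⟨E²⟩ − ⟨E⟩²)/(kT)² = (0.001081 − 0.0006195)/0.001072 = 0.43.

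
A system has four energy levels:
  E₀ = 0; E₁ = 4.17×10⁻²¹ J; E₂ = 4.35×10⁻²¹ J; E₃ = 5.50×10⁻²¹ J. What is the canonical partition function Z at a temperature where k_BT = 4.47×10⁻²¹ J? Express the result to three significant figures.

Eᵢ/kT = 0, 0.93289, 0.97315, 1.2304.
Z = Σ e^(−Eᵢ/kT) = e^(−0) + e^(−0.93289) + e^(−0.97315) + e^(−1.2304) = 1.0000 + 0.39342 + 0.37789 + 0.29218 = 2.0635.

Z = 2.06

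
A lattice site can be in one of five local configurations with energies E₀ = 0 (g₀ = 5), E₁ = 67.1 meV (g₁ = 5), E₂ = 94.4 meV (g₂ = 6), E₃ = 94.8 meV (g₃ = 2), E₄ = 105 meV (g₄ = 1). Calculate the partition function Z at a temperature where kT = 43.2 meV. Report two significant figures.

Eᵢ/kT = 0, 1.553, 2.185, 2.194, 2.431.
Z = Σ gᵢe^(−Eᵢ/kT) = 5·e^(−0) + 5·e^(−1.553) + 6·e^(−2.185) + 2·e^(−2.194) + 1·e^(−2.431) = 5.000 + 1.058 + 0.6749 + 0.2229 + 0.08795 = 7.044.

Z = 7.0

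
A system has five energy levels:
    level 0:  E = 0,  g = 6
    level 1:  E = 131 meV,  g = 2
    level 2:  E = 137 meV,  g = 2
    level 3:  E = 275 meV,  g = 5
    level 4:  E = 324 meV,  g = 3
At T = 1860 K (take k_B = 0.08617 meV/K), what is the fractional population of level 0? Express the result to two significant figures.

k_BT = 0.08617 × 1860 K = 160.3 meV.
Eᵢ/kT = 0, 0.8172, 0.8546, 1.716, 2.021.
Z = Σ gᵢe^(−Eᵢ/kT) = 6·e^(−0) + 2·e^(−0.8172) + 2·e^(−0.8546) + 5·e^(−1.716) + 3·e^(−2.021) = 6.000 + 0.8833 + 0.8509 + 0.8989 + 0.3976 = 9.031.
P₀ = g₀ e^(−E₀/kT) / Z = 6.000/9.031 = 0.66.

0.66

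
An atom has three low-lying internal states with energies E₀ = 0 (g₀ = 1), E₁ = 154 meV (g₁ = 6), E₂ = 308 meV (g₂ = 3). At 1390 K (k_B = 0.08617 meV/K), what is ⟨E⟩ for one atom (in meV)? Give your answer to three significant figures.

k_BT = 0.08617 × 1390 K = 119.78 meV.
Eᵢ/kT = 0, 1.2857, 2.5714.
Z = Σ gᵢe^(−Eᵢ/kT) = 1·e^(−0) + 6·e^(−1.2857) + 3·e^(−2.5714) = 1.0000 + 1.6587 + 0.22929 = 2.8880.
⟨E⟩ = Σ Eᵢ gᵢe^(−Eᵢ/kT) / Z = (0·1.0000 + 154·1.6587 + 308·0.22929) / 2.8880 = 113 meV.

113 meV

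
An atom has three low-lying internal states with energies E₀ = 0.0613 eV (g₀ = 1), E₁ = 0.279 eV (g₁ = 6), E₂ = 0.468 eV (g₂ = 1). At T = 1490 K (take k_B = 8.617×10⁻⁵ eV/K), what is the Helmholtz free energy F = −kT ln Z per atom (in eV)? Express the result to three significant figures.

k_BT = 8.617×10⁻⁵ × 1490 K = 0.12839 eV.
Eᵢ/kT = 0.47745, 2.1731, 3.6451.
Z = Σ gᵢe^(−Eᵢ/kT) = 1·e^(−0.47745) + 6·e^(−2.1731) + 1·e^(−3.6451) = 0.62036 + 0.68295 + 0.026119 = 1.3294.
F = −kT ln Z = −0.12839 × ln(1.3294) = −0.12839 × 0.28473 = -0.0366 eV.

-0.0366 eV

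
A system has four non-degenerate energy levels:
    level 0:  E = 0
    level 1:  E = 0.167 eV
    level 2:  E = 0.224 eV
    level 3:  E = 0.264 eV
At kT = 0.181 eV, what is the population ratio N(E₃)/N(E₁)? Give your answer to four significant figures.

0.5851

n₃/n₁ = exp[−(E₃−E₁)/kT] = exp(−(0.097 eV)/(0.181 eV)) = exp(-0.535912) = 0.5851.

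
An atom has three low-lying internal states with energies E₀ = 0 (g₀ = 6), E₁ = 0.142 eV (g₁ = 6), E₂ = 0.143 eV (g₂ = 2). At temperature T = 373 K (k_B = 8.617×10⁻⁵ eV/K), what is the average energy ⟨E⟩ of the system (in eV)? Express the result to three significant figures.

k_BT = 8.617×10⁻⁵ × 373 K = 0.032141 eV.
Eᵢ/kT = 0, 4.4180, 4.4491.
Z = Σ gᵢe^(−Eᵢ/kT) = 6·e^(−0) + 6·e^(−4.4180) + 2·e^(−4.4491) = 6.0000 + 0.072350 + 0.023378 = 6.0957.
⟨E⟩ = Σ Eᵢ gᵢe^(−Eᵢ/kT) / Z = (0·6.0000 + 0.142·0.072350 + 0.143·0.023378) / 6.0957 = 0.00223 eV.

0.00223 eV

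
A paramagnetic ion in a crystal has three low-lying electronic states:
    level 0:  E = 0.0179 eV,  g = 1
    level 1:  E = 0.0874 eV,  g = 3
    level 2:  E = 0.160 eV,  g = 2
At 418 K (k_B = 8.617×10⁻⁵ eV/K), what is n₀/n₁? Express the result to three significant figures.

2.30

k_BT = 8.617×10⁻⁵ × 418 K = 0.036019 eV.
n₀/n₁ = (g₀/g₁) exp[−(E₀−E₁)/kT] = (1/3) × exp(−(-0.0695 eV)/(0.036019 eV)) = (1/3) × exp(1.9295) = 2.30.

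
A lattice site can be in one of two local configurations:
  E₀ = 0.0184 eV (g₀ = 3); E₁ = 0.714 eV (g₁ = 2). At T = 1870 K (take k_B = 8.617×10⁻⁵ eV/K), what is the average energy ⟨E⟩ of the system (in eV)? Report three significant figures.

k_BT = 8.617×10⁻⁵ × 1870 K = 0.16114 eV.
Eᵢ/kT = 0.11419, 4.4309.
Z = Σ gᵢe^(−Eᵢ/kT) = 3·e^(−0.11419) + 2·e^(−4.4309) = 2.6763 + 0.023808 = 2.7001.
⟨E⟩ = Σ Eᵢ gᵢe^(−Eᵢ/kT) / Z = (0.0184·2.6763 + 0.714·0.023808) / 2.7001 = 0.0245 eV.

0.0245 eV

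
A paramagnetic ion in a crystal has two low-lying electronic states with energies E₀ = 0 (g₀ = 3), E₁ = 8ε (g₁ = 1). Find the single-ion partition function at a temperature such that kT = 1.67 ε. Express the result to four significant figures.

Eᵢ/kT = 0, 4.79042.
Z = Σ gᵢe^(−Eᵢ/kT) = 3·e^(−0) + 1·e^(−4.79042) = 3.00000 + 0.00830897 = 3.00831.

Z = 3.008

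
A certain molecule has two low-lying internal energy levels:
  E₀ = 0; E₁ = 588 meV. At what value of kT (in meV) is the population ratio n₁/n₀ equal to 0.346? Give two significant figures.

550 meV

n₁/n₀ = exp[−(E₁−E₀)/kT] = 0.346.
⇒ (E₁−E₀)/kT = ln(1/0.346) = ln(2.890) = 1.061.
kT = 588 meV / 1.061 = 550 meV.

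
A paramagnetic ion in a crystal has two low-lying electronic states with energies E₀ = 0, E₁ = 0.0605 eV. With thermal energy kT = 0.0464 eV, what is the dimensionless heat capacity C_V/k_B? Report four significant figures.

0.2855

Eᵢ/kT = 0, 1.30388.
Z = Σ e^(−Eᵢ/kT) = e^(−0) + e^(−1.30388) = 1.00000 + 0.271476 = 1.27148.
⟨E⟩ = 0.0129175 eV, ⟨E²⟩ = 0.000781507 eV².
C_V/k_B = (⟨E²⟩ − ⟨E⟩²)/(kT)² = (0.000781507 − 0.000166862)/0.00215296 = 0.2855.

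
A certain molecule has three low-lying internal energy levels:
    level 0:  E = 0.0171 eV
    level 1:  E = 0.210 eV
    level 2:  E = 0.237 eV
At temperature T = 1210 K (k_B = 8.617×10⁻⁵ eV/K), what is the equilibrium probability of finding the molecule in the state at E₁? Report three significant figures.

0.123

k_BT = 8.617×10⁻⁵ × 1210 K = 0.10427 eV.
Eᵢ/kT = 0.16400, 2.0140, 2.2729.
Z = Σ e^(−Eᵢ/kT) = e^(−0.16400) + e^(−2.0140) + e^(−2.2729) = 0.84874 + 0.13345 + 0.10301 = 1.0852.
P₁ = e^(−E₁/kT) / Z = 0.13345/1.0852 = 0.123.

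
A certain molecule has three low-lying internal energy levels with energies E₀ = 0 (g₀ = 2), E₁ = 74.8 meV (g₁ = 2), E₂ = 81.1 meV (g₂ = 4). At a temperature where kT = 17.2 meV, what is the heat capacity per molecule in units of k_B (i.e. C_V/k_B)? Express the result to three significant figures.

Eᵢ/kT = 0, 4.3488, 4.7151.
Z = Σ gᵢe^(−Eᵢ/kT) = 2·e^(−0) + 2·e^(−4.3488) + 4·e^(−4.7151) = 2.0000 + 0.025845 + 0.035836 = 2.0617.
⟨E⟩ = 2.3473 meV, ⟨E²⟩ = 184.46 meV².
C_V/k_B = (⟨E²⟩ − ⟨E⟩²)/(kT)² = (184.46 − 5.5098)/295.84 = 0.605.

0.605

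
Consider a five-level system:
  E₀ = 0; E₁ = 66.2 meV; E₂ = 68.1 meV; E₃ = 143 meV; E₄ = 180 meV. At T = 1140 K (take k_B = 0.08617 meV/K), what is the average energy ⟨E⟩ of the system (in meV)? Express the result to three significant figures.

k_BT = 0.08617 × 1140 K = 98.234 meV.
Eᵢ/kT = 0, 0.67390, 0.69324, 1.4557, 1.8324.
Z = Σ e^(−Eᵢ/kT) = e^(−0) + e^(−0.67390) + e^(−0.69324) + e^(−1.4557) + e^(−1.8324) = 1.0000 + 0.50972 + 0.49995 + 0.23324 + 0.16003 = 2.4029.
⟨E⟩ = Σ Eᵢ e^(−Eᵢ/kT) / Z = (0·1.0000 + 66.2·0.50972 + 68.1·0.49995 + 143·0.23324 + 180·0.16003) / 2.4029 = 54.1 meV.

54.1 meV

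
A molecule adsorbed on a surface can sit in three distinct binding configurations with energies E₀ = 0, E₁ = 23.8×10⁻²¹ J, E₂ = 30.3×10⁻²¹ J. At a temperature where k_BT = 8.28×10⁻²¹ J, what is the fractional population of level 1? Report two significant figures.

Eᵢ/kT = 0, 2.874, 3.659.
Z = Σ e^(−Eᵢ/kT) = e^(−0) + e^(−2.874) + e^(−3.659) = 1.000 + 0.05647 + 0.02576 = 1.082.
P₁ = e^(−E₁/kT) / Z = 0.05647/1.082 = 0.052.

0.052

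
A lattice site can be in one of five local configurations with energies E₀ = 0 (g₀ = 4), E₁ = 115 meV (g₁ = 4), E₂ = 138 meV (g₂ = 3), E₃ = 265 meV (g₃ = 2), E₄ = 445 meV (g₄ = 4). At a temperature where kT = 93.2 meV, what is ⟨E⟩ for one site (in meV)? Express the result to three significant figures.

Eᵢ/kT = 0, 1.2339, 1.4807, 2.8433, 4.7747.
Z = Σ gᵢe^(−Eᵢ/kT) = 4·e^(−0) + 4·e^(−1.2339) + 3·e^(−1.4807) + 2·e^(−2.8433) + 4·e^(−4.7747) = 4.0000 + 1.1646 + 0.68244 + 0.11647 + 0.033762 = 5.9973.
⟨E⟩ = Σ Eᵢ gᵢe^(−Eᵢ/kT) / Z = (0·4.0000 + 115·1.1646 + 138·0.68244 + 265·0.11647 + 445·0.033762) / 5.9973 = 45.7 meV.

45.7 meV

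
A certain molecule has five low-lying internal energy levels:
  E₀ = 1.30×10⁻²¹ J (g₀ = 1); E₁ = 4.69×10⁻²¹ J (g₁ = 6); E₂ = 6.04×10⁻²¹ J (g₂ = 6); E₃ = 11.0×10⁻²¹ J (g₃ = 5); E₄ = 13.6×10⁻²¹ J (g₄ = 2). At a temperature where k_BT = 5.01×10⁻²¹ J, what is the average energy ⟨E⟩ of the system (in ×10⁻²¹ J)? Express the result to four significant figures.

Eᵢ/kT = 0.259481, 0.936128, 1.20559, 2.19561, 2.71457.
Z = Σ gᵢe^(−Eᵢ/kT) = 1·e^(−0.259481) + 6·e^(−0.936128) + 6·e^(−1.20559) + 5·e^(−2.19561) + 2·e^(−2.71457) = 0.771452 + 2.35286 + 1.79709 + 0.556453 + 0.132467 = 5.61032.
⟨E⟩ = Σ Eᵢ gᵢe^(−Eᵢ/kT) / Z = (1.30·0.771452 + 4.69·2.35286 + 6.04·1.79709 + 11.0·0.556453 + 13.6·0.132467) / 5.61032 = 5.493 ×10⁻²¹ J.

5.493 ×10⁻²¹ J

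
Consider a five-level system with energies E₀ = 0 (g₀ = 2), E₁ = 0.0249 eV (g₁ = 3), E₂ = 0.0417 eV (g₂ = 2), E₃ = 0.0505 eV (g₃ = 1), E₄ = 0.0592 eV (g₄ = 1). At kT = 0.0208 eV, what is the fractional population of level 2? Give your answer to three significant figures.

0.0811

Eᵢ/kT = 0, 1.1971, 2.0048, 2.4279, 2.8462.
Z = Σ gᵢe^(−Eᵢ/kT) = 2·e^(−0) + 3·e^(−1.1971) + 2·e^(−2.0048) + 1·e^(−2.4279) + 1·e^(−2.8462) = 2.0000 + 0.90621 + 0.26937 + 0.088222 + 0.058065 = 3.3219.
P₂ = g₂ e^(−E₂/kT) / Z = 0.26937/3.3219 = 0.0811.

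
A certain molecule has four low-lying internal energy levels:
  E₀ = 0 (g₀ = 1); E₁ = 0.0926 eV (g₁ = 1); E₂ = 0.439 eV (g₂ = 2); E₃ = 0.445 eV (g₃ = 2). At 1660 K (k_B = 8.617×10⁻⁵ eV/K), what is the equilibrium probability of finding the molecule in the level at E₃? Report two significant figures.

0.052

k_BT = 8.617×10⁻⁵ × 1660 K = 0.1430 eV.
Eᵢ/kT = 0, 0.6476, 3.070, 3.112.
Z = Σ gᵢe^(−Eᵢ/kT) = 1·e^(−0) + 1·e^(−0.6476) + 2·e^(−3.070) + 2·e^(−3.112) = 1.000 + 0.5233 + 0.09284 + 0.08902 = 1.705.
P₃ = g₃ e^(−E₃/kT) / Z = 0.08902/1.705 = 0.052.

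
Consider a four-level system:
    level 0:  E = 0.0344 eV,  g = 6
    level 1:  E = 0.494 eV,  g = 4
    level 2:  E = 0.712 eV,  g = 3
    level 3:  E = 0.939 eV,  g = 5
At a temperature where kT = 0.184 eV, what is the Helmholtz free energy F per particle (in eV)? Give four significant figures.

Eᵢ/kT = 0.186957, 2.68478, 3.86957, 5.10326.
Z = Σ gᵢe^(−Eᵢ/kT) = 6·e^(−0.186957) + 4·e^(−2.68478) + 3·e^(−3.86957) + 5·e^(−5.10326) = 4.97688 + 0.272945 + 0.0626020 + 0.0303845 = 5.34281.
F = −kT ln Z = −0.184 × ln(5.34281) = −0.184 × 1.67575 = -0.3083 eV.

-0.3083 eV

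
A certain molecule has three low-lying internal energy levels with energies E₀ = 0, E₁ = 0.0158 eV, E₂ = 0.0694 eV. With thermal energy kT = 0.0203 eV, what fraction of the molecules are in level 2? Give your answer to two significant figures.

Eᵢ/kT = 0, 0.7783, 3.419.
Z = Σ e^(−Eᵢ/kT) = e^(−0) + e^(−0.7783) + e^(−3.419) = 1.000 + 0.4592 + 0.03275 = 1.492.
P₂ = e^(−E₂/kT) / Z = 0.03275/1.492 = 0.022.

0.022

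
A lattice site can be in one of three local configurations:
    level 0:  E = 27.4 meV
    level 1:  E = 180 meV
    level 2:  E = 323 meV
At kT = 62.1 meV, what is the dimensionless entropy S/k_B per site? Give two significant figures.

Eᵢ/kT = 0.4412, 2.899, 5.201.
Z = Σ e^(−Eᵢ/kT) = e^(−0.4412) + e^(−2.899) + e^(−5.201) = 0.6433 + 0.05508 + 0.005511 = 0.7039.
⟨E⟩ = Σ EᵢPᵢ = 41.65 meV.
S/k_B = ln Z + ⟨E⟩/kT = ln(0.7039) + 41.65/62.1 = -0.3511 + 0.6707 = 0.32.

0.32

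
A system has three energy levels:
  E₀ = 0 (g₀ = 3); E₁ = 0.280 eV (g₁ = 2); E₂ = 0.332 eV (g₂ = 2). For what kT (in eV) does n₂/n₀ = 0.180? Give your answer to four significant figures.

n₂/n₀ = (g₂/g₀) exp[−(E₂−E₀)/kT] = 0.180.
⇒ (E₂−E₀)/kT = ln((2/3)/0.180) = ln(3.70370) = 1.30933.
kT = 0.332 eV / 1.30933 = 0.2536 eV.

0.2536 eV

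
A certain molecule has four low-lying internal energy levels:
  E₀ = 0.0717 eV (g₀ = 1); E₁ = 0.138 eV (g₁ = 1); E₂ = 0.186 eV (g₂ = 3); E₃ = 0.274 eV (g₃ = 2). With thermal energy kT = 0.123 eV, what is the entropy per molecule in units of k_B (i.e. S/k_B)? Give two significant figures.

1.8

Eᵢ/kT = 0.5829, 1.122, 1.512, 2.228.
Z = Σ gᵢe^(−Eᵢ/kT) = 1·e^(−0.5829) + 1·e^(−1.122) + 3·e^(−1.512) + 2·e^(−2.228) = 0.5583 + 0.3256 + 0.6614 + 0.2155 = 1.761.
⟨E⟩ = Σ EᵢPᵢ = 0.1516 eV.
S/k_B = ln Z + ⟨E⟩/kT = ln(1.761) + 0.1516/0.123 = 0.5659 + 1.233 = 1.8.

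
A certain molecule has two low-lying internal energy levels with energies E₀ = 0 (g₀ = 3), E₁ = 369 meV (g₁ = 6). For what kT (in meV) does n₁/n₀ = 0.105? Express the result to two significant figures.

n₁/n₀ = (g₁/g₀) exp[−(E₁−E₀)/kT] = 0.105.
⇒ (E₁−E₀)/kT = ln((6/3)/0.105) = ln(19.05) = 2.947.
kT = 369 meV / 2.947 = 130 meV.

130 meV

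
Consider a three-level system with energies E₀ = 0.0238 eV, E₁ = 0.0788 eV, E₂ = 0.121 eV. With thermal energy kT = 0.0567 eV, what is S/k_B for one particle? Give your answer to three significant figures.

0.878

Eᵢ/kT = 0.41975, 1.3898, 2.1340.
Z = Σ e^(−Eᵢ/kT) = e^(−0.41975) + e^(−1.3898) + e^(−2.1340) = 0.65721 + 0.24913 + 0.11836 = 1.0247.
⟨E⟩ = Σ EᵢPᵢ = 0.048399 eV.
S/k_B = ln Z + ⟨E⟩/kT = ln(1.0247) + 0.048399/0.0567 = 0.024400 + 0.85360 = 0.878.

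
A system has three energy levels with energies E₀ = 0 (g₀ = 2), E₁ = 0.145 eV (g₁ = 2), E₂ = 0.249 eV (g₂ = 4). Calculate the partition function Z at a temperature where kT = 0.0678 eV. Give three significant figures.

Z = 2.34

Eᵢ/kT = 0, 2.1386, 3.6726.
Z = Σ gᵢe^(−Eᵢ/kT) = 2·e^(−0) + 2·e^(−2.1386) + 4·e^(−3.6726) = 2.0000 + 0.23564 + 0.10164 = 2.3373.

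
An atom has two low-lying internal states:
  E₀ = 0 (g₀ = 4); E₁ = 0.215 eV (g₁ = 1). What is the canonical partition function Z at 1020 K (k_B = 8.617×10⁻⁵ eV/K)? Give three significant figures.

k_BT = 8.617×10⁻⁵ × 1020 K = 0.087893 eV.
Eᵢ/kT = 0, 2.4462.
Z = Σ gᵢe^(−Eᵢ/kT) = 4·e^(−0) + 1·e^(−2.4462) = 4.0000 + 0.086622 = 4.0866.

Z = 4.09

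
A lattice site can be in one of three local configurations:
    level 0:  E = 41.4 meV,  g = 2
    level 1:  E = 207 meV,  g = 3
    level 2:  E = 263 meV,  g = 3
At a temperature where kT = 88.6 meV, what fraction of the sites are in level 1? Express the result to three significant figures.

0.171

Eᵢ/kT = 0.46727, 2.3363, 2.9684.
Z = Σ gᵢe^(−Eᵢ/kT) = 2·e^(−0.46727) + 3·e^(−2.3363) + 3·e^(−2.9684) = 1.2534 + 0.29005 + 0.15416 = 1.6976.
P₁ = g₁ e^(−E₁/kT) / Z = 0.29005/1.6976 = 0.171.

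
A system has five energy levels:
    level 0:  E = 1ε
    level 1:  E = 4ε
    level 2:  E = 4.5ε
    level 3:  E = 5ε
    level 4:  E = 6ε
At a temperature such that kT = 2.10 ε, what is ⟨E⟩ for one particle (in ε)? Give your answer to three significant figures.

2.46 ε

Eᵢ/kT = 0.47619, 1.9048, 2.1429, 2.3810, 2.8571.
Z = Σ e^(−Eᵢ/kT) = e^(−0.47619) + e^(−1.9048) + e^(−2.1429) + e^(−2.3810) + e^(−2.8571) = 0.62115 + 0.14885 + 0.11731 + 0.092458 + 0.057435 = 1.0372.
⟨E⟩ = Σ Eᵢ e^(−Eᵢ/kT) / Z = (1·0.62115 + 4·0.14885 + 4.5·0.11731 + 5·0.092458 + 6·0.057435) / 1.0372 = 2.46 ε.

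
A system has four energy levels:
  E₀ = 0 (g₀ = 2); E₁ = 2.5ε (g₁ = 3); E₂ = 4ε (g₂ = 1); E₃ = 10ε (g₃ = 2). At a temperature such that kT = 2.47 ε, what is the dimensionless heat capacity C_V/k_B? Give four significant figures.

0.4426

Eᵢ/kT = 0, 1.01215, 1.61943, 4.04858.
Z = Σ gᵢe^(−Eᵢ/kT) = 2·e^(−0) + 3·e^(−1.01215) + 1·e^(−1.61943) + 2·e^(−4.04858) = 2.00000 + 1.09031 + 0.198012 + 0.0348943 = 3.32322.
⟨E⟩ = 1.16356 ε, ⟨E²⟩ = 4.05392 ε².
C_V/k_B = (⟨E²⟩ − ⟨E⟩²)/(kT)² = (4.05392 − 1.35387)/6.10090 = 0.4426.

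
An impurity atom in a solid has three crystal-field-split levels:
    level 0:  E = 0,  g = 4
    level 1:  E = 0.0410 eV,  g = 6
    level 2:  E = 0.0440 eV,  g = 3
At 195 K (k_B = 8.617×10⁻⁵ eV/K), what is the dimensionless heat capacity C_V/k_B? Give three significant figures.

k_BT = 8.617×10⁻⁵ × 195 K = 0.016803 eV.
Eᵢ/kT = 0, 2.4400, 2.6186.
Z = Σ gᵢe^(−Eᵢ/kT) = 4·e^(−0) + 6·e^(−2.4400) + 3·e^(−2.6186) = 4.0000 + 0.52297 + 0.21871 = 4.7417.
⟨E⟩ = 0.0065514 eV, ⟨E²⟩ = 0.00027470 eV².
C_V/k_B = (⟨E²⟩ − ⟨E⟩²)/(kT)² = (0.00027470 − 0.000042921)/0.00028234 = 0.821.

0.821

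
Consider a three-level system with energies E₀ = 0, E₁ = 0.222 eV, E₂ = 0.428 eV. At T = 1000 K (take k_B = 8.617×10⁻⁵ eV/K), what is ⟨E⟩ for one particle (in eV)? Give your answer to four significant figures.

k_BT = 8.617×10⁻⁵ × 1000 K = 0.0861700 eV.
Eᵢ/kT = 0, 2.57630, 4.96693.
Z = Σ e^(−Eᵢ/kT) = e^(−0) + e^(−2.57630) + e^(−4.96693) = 1.00000 + 0.0760549 + 0.00696450 = 1.08302.
⟨E⟩ = Σ Eᵢ e^(−Eᵢ/kT) / Z = (0·1.00000 + 0.222·0.0760549 + 0.428·0.00696450) / 1.08302 = 0.01834 eV.

0.01834 eV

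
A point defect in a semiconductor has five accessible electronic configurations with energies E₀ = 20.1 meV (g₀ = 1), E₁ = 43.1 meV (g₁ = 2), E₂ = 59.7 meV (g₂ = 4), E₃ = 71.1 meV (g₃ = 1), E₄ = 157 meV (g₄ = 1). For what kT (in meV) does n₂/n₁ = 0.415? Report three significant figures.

n₂/n₁ = (g₂/g₁) exp[−(E₂−E₁)/kT] = 0.415.
⇒ (E₂−E₁)/kT = ln((4/2)/0.415) = ln(4.8193) = 1.5726.
kT = 16.6 meV / 1.5726 = 10.6 meV.

10.6 meV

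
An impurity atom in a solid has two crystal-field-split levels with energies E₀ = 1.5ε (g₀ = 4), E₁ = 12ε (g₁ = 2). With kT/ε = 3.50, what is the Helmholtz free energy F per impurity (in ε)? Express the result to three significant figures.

-3.44 ε

Eᵢ/kT = 0.42857, 3.4286.
Z = Σ gᵢe^(−Eᵢ/kT) = 4·e^(−0.42857) + 2·e^(−3.4286) = 2.6058 + 0.064865 = 2.6707.
F = −kT ln Z = −3.50 × ln(2.6707) = −3.50 × 0.98234 = -3.44 ε.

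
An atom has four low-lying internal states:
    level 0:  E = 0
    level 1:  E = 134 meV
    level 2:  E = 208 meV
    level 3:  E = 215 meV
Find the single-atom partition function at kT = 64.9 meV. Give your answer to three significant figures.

Z = 1.20

Eᵢ/kT = 0, 2.0647, 3.2049, 3.3128.
Z = Σ e^(−Eᵢ/kT) = e^(−0) + e^(−2.0647) + e^(−3.2049) + e^(−3.3128) = 1.0000 + 0.12686 + 0.040563 + 0.036414 = 1.2038.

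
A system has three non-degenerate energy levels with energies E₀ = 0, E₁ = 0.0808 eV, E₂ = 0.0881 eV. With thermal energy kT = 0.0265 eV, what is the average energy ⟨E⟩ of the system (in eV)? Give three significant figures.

0.00646 eV

Eᵢ/kT = 0, 3.0491, 3.3245.
Z = Σ e^(−Eᵢ/kT) = e^(−0) + e^(−3.0491) + e^(−3.3245) = 1.0000 + 0.047402 + 0.035991 = 1.0834.
⟨E⟩ = Σ Eᵢ e^(−Eᵢ/kT) / Z = (0·1.0000 + 0.0808·0.047402 + 0.0881·0.035991) / 1.0834 = 0.00646 eV.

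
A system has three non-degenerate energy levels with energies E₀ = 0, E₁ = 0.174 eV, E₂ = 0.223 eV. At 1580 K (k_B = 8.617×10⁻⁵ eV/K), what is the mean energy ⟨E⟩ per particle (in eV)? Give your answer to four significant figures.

0.06234 eV

k_BT = 8.617×10⁻⁵ × 1580 K = 0.136149 eV.
Eᵢ/kT = 0, 1.27801, 1.63791.
Z = Σ e^(−Eᵢ/kT) = e^(−0) + e^(−1.27801) + e^(−1.63791) = 1.00000 + 0.278591 + 0.194386 = 1.47298.
⟨E⟩ = Σ Eᵢ e^(−Eᵢ/kT) / Z = (0·1.00000 + 0.174·0.278591 + 0.223·0.194386) / 1.47298 = 0.06234 eV.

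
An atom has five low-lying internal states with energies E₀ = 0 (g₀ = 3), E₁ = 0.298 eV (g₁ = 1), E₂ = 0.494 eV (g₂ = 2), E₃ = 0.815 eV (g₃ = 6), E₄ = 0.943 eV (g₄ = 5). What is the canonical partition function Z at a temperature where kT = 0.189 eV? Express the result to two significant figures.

Z = 3.5

Eᵢ/kT = 0, 1.577, 2.614, 4.312, 4.989.
Z = Σ gᵢe^(−Eᵢ/kT) = 3·e^(−0) + 1·e^(−1.577) + 2·e^(−2.614) + 6·e^(−4.312) + 5·e^(−4.989) = 3.000 + 0.2066 + 0.1465 + 0.08044 + 0.03406 = 3.468.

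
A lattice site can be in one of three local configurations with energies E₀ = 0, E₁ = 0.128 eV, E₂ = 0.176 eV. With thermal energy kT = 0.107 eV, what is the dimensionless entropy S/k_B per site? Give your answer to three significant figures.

Eᵢ/kT = 0, 1.1963, 1.6449.
Z = Σ e^(−Eᵢ/kT) = e^(−0) + e^(−1.1963) + e^(−1.6449) = 1.0000 + 0.30231 + 0.19303 = 1.4953.
⟨E⟩ = Σ EᵢPᵢ = 0.048598 eV.
S/k_B = ln Z + ⟨E⟩/kT = ln(1.4953) + 0.048598/0.107 = 0.40233 + 0.45419 = 0.857.

0.857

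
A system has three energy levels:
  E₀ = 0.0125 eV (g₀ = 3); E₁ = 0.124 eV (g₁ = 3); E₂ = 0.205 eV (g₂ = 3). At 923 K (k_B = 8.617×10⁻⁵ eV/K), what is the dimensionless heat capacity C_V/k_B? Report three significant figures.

0.576

k_BT = 8.617×10⁻⁵ × 923 K = 0.079535 eV.
Eᵢ/kT = 0.15716, 1.5591, 2.5775.
Z = Σ gᵢe^(−Eᵢ/kT) = 3·e^(−0.15716) + 3·e^(−1.5591) + 3·e^(−2.5775) = 2.5637 + 0.63098 + 0.22789 = 3.4226.
⟨E⟩ = 0.045873 eV, ⟨E²⟩ = 0.0057499 eV².
C_V/k_B = (⟨E²⟩ − ⟨E⟩²)/(kT)² = (0.0057499 − 0.0021043)/0.0063258 = 0.576.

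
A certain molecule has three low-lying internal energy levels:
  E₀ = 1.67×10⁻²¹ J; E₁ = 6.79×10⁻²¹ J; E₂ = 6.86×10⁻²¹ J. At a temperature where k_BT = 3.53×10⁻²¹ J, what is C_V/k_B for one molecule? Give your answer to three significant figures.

Eᵢ/kT = 0.47309, 1.9235, 1.9433.
Z = Σ e^(−Eᵢ/kT) = e^(−0.47309) + e^(−1.9235) + e^(−1.9433) = 0.62307 + 0.14609 + 0.14323 = 0.91239.
⟨E⟩ = 3.3045, ⟨E²⟩ = 16.674.
C_V/k_B = (⟨E²⟩ − ⟨E⟩²)/(kT)² = (16.674 − 10.920)/12.461 = 0.462.

0.462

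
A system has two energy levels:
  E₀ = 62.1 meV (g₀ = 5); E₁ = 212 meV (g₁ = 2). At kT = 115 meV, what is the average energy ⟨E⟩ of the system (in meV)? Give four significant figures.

Eᵢ/kT = 0.540000, 1.84348.
Z = Σ gᵢe^(−Eᵢ/kT) = 5·e^(−0.540000) + 2·e^(−1.84348) = 2.91374 + 0.316531 = 3.23027.
⟨E⟩ = Σ Eᵢ gᵢe^(−Eᵢ/kT) / Z = (62.1·2.91374 + 212·0.316531) / 3.23027 = 76.79 meV.

76.79 meV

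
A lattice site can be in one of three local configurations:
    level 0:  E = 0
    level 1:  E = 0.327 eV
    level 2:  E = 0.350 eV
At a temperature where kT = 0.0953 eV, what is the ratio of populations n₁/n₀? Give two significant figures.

n₁/n₀ = exp[−(E₁−E₀)/kT] = exp(−(0.327 eV)/(0.0953 eV)) = exp(-3.431) = 0.032.

0.032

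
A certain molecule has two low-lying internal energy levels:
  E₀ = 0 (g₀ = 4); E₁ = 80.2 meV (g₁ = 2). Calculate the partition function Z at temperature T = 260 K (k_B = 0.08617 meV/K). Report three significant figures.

k_BT = 0.08617 × 260 K = 22.404 meV.
Eᵢ/kT = 0, 3.5797.
Z = Σ gᵢe^(−Eᵢ/kT) = 4·e^(−0) + 2·e^(−3.5797) = 4.0000 + 0.055768 = 4.0558.

Z = 4.06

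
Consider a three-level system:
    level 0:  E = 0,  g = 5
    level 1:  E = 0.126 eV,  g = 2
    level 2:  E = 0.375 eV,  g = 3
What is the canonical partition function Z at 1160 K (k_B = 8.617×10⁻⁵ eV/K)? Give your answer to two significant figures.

Z = 5.6

k_BT = 8.617×10⁻⁵ × 1160 K = 0.09996 eV.
Eᵢ/kT = 0, 1.261, 3.752.
Z = Σ gᵢe^(−Eᵢ/kT) = 5·e^(−0) + 2·e^(−1.261) + 3·e^(−3.752) = 5.000 + 0.5667 + 0.07041 = 5.637.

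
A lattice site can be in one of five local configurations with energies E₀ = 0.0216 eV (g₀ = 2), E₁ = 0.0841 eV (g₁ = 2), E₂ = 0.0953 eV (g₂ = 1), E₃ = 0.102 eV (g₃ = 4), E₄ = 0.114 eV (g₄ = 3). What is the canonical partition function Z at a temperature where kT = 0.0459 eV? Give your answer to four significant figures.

Z = 2.379

Eᵢ/kT = 0.470588, 1.83224, 2.07625, 2.22222, 2.48366.
Z = Σ gᵢe^(−Eᵢ/kT) = 2·e^(−0.470588) + 2·e^(−1.83224) + 1·e^(−2.07625) + 4·e^(−2.22222) + 3·e^(−2.48366) = 1.24927 + 0.320109 + 0.125400 + 0.433473 + 0.250312 = 2.37856.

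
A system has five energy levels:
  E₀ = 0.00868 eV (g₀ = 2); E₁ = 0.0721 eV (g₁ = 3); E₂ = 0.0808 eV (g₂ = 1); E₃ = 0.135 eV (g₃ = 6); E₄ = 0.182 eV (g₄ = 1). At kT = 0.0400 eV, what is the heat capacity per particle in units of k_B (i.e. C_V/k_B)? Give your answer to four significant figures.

1.108

Eᵢ/kT = 0.217000, 1.80250, 2.02000, 3.37500, 4.55000.
Z = Σ gᵢe^(−Eᵢ/kT) = 2·e^(−0.217000) + 3·e^(−1.80250) + 1·e^(−2.02000) + 6·e^(−3.37500) + 1·e^(−4.55000) = 1.60986 + 0.494658 + 0.132655 + 0.205309 + 0.0105672 = 2.45305.
⟨E⟩ = 0.0366878 eV, ⟨E²⟩ = 0.00311880 eV².
C_V/k_B = (⟨E²⟩ − ⟨E⟩²)/(kT)² = (0.00311880 − 0.00134599)/0.00160000 = 1.108.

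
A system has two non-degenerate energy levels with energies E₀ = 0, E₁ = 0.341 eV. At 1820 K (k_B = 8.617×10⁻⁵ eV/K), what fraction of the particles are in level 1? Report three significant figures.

0.102

k_BT = 8.617×10⁻⁵ × 1820 K = 0.15683 eV.
Eᵢ/kT = 0, 2.1743.
Z = Σ e^(−Eᵢ/kT) = e^(−0) + e^(−2.1743) = 1.0000 + 0.11369 = 1.1137.
P₁ = e^(−E₁/kT) / Z = 0.11369/1.1137 = 0.102.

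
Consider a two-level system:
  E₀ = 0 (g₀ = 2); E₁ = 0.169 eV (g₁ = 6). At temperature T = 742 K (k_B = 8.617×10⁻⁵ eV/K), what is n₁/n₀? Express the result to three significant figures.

k_BT = 8.617×10⁻⁵ × 742 K = 0.063938 eV.
n₁/n₀ = (g₁/g₀) exp[−(E₁−E₀)/kT] = (6/2) × exp(−(0.169 eV)/(0.063938 eV)) = (6/2) × exp(-2.6432) = 0.213.

0.213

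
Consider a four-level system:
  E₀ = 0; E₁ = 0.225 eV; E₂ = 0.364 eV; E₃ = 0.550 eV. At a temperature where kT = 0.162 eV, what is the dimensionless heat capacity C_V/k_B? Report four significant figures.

Eᵢ/kT = 0, 1.38889, 2.24691, 3.39506.
Z = Σ e^(−Eᵢ/kT) = e^(−0) + e^(−1.38889) + e^(−2.24691) + e^(−3.39506) = 1.00000 + 0.249352 + 0.105725 + 0.0335385 = 1.38862.
⟨E⟩ = 0.0814004 eV, ⟨E²⟩ = 0.0264846 eV².
C_V/k_B = (⟨E²⟩ − ⟨E⟩²)/(kT)² = (0.0264846 − 0.00662603)/0.0262440 = 0.7567.

0.7567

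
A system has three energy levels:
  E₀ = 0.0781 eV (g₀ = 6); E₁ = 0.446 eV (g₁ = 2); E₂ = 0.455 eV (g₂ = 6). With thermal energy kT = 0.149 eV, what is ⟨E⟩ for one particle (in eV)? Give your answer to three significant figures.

0.115 eV

Eᵢ/kT = 0.52416, 2.9933, 3.0537.
Z = Σ gᵢe^(−Eᵢ/kT) = 6·e^(−0.52416) + 2·e^(−2.9933) + 6·e^(−3.0537) = 3.5523 + 0.10024 + 0.28310 = 3.9356.
⟨E⟩ = Σ Eᵢ gᵢe^(−Eᵢ/kT) / Z = (0.0781·3.5523 + 0.446·0.10024 + 0.455·0.28310) / 3.9356 = 0.115 eV.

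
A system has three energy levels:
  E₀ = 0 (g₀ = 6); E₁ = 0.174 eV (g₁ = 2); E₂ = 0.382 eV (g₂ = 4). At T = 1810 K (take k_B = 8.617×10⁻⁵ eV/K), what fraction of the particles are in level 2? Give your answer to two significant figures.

0.049

k_BT = 8.617×10⁻⁵ × 1810 K = 0.1560 eV.
Eᵢ/kT = 0, 1.115, 2.449.
Z = Σ gᵢe^(−Eᵢ/kT) = 6·e^(−0) + 2·e^(−1.115) + 4·e^(−2.449) = 6.000 + 0.6558 + 0.3455 = 7.001.
P₂ = g₂ e^(−E₂/kT) / Z = 0.3455/7.001 = 0.049.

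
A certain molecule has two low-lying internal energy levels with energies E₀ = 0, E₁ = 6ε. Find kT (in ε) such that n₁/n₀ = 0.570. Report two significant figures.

11 ε

n₁/n₀ = exp[−(E₁−E₀)/kT] = 0.570.
⇒ (E₁−E₀)/kT = ln(1/0.570) = ln(1.754) = 0.5619.
kT = 6ε / 0.5619 = 11 ε.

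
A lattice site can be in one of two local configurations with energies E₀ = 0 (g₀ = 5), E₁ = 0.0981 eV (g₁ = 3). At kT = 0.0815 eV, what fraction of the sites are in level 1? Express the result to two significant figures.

Eᵢ/kT = 0, 1.204.
Z = Σ gᵢe^(−Eᵢ/kT) = 5·e^(−0) + 3·e^(−1.204) = 5.000 + 0.9000 = 5.900.
P₁ = g₁ e^(−E₁/kT) / Z = 0.9000/5.900 = 0.15.

0.15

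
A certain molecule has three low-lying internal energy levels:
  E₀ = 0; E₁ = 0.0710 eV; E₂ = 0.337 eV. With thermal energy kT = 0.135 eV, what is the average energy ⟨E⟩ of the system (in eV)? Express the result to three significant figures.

0.0417 eV

Eᵢ/kT = 0, 0.52593, 2.4963.
Z = Σ e^(−Eᵢ/kT) = e^(−0) + e^(−0.52593) + e^(−2.4963) = 1.0000 + 0.59101 + 0.082389 = 1.6734.
⟨E⟩ = Σ Eᵢ e^(−Eᵢ/kT) / Z = (0·1.0000 + 0.0710·0.59101 + 0.337·0.082389) / 1.6734 = 0.0417 eV.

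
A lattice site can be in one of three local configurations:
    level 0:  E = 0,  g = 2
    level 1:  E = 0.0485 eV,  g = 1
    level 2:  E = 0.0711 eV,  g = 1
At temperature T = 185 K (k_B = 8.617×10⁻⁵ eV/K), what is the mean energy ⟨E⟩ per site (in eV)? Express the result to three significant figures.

k_BT = 8.617×10⁻⁵ × 185 K = 0.015941 eV.
Eᵢ/kT = 0, 3.0425, 4.4602.
Z = Σ gᵢe^(−Eᵢ/kT) = 2·e^(−0) + 1·e^(−3.0425) + 1·e^(−4.4602) = 2.0000 + 0.047715 + 0.011560 = 2.0593.
⟨E⟩ = Σ Eᵢ gᵢe^(−Eᵢ/kT) / Z = (0·2.0000 + 0.0485·0.047715 + 0.0711·0.011560) / 2.0593 = 0.00152 eV.

0.00152 eV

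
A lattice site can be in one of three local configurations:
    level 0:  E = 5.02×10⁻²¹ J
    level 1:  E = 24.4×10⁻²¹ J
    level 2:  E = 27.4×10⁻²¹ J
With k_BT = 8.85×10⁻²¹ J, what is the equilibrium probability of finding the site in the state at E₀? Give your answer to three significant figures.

Eᵢ/kT = 0.56723, 2.7571, 3.0960.
Z = Σ e^(−Eᵢ/kT) = e^(−0.56723) + e^(−2.7571) + e^(−3.0960) = 0.56709 + 0.063476 + 0.045230 = 0.67580.
P₀ = e^(−E₀/kT) / Z = 0.56709/0.67580 = 0.839.

0.839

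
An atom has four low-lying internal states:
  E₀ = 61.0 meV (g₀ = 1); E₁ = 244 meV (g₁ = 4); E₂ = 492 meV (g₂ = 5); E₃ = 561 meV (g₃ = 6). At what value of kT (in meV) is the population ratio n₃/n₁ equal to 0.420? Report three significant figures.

249 meV

n₃/n₁ = (g₃/g₁) exp[−(E₃−E₁)/kT] = 0.420.
⇒ (E₃−E₁)/kT = ln((6/4)/0.420) = ln(3.5714) = 1.2730.
kT = 317 meV / 1.2730 = 249 meV.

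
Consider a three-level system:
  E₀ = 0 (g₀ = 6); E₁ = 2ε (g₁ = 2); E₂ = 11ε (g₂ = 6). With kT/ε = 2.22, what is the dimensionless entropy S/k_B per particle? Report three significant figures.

2.06

Eᵢ/kT = 0, 0.90090, 4.9550.
Z = Σ gᵢe^(−Eᵢ/kT) = 6·e^(−0) + 2·e^(−0.90090) + 6·e^(−4.9550) = 6.0000 + 0.81241 + 0.042288 = 6.8547.
⟨E⟩ = Σ EᵢPᵢ = 0.30490 ε.
S/k_B = ln Z + ⟨E⟩/kT = ln(6.8547) + 0.30490/2.22 = 1.9249 + 0.13734 = 2.06.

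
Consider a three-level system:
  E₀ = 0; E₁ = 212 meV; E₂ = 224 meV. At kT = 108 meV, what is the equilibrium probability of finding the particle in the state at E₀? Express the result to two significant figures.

Eᵢ/kT = 0, 1.963, 2.074.
Z = Σ e^(−Eᵢ/kT) = e^(−0) + e^(−1.963) + e^(−2.074) = 1.000 + 0.1404 + 0.1257 = 1.266.
P₀ = e^(−E₀/kT) / Z = 1.000/1.266 = 0.79.

0.79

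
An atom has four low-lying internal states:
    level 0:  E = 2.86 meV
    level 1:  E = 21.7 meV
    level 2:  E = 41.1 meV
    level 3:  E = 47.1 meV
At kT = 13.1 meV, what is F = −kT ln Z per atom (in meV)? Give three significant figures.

-0.831 meV

Eᵢ/kT = 0.21832, 1.6565, 3.1374, 3.5954.
Z = Σ e^(−Eᵢ/kT) = e^(−0.21832) + e^(−1.6565) + e^(−3.1374) + e^(−3.5954) = 0.80387 + 0.19081 + 0.043395 + 0.027450 = 1.0655.
F = −kT ln Z = −13.1 × ln(1.0655) = −13.1 × 0.063444 = -0.831 meV.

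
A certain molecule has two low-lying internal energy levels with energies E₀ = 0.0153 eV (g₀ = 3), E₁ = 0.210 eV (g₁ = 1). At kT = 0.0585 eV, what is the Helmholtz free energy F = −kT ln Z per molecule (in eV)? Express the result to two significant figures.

-0.050 eV

Eᵢ/kT = 0.2615, 3.590.
Z = Σ gᵢe^(−Eᵢ/kT) = 3·e^(−0.2615) + 1·e^(−3.590) = 2.310 + 0.02760 = 2.338.
F = −kT ln Z = −0.0585 × ln(2.338) = −0.0585 × 0.8493 = -0.050 eV.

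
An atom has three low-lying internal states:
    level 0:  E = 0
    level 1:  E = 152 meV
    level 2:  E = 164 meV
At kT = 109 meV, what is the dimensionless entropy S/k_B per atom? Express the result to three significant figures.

Eᵢ/kT = 0, 1.3945, 1.5046.
Z = Σ e^(−Eᵢ/kT) = e^(−0) + e^(−1.3945) + e^(−1.5046) = 1.0000 + 0.24796 + 0.22211 = 1.4701.
⟨E⟩ = Σ EᵢPᵢ = 50.416 meV.
S/k_B = ln Z + ⟨E⟩/kT = ln(1.4701) + 50.416/109 = 0.38533 + 0.46253 = 0.848.

0.848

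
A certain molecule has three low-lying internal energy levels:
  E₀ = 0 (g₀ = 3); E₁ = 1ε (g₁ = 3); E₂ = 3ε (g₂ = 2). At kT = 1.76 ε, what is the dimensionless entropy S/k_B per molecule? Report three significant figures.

Eᵢ/kT = 0, 0.56818, 1.7045.
Z = Σ gᵢe^(−Eᵢ/kT) = 3·e^(−0) + 3·e^(−0.56818) + 2·e^(−1.7045) = 3.0000 + 1.6997 + 0.36373 = 5.0634.
⟨E⟩ = Σ EᵢPᵢ = 0.55119 ε.
S/k_B = ln Z + ⟨E⟩/kT = ln(5.0634) + 0.55119/1.76 = 1.6220 + 0.31318 = 1.94.

1.94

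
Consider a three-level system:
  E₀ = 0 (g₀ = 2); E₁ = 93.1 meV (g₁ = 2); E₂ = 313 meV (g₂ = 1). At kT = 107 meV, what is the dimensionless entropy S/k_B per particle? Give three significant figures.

Eᵢ/kT = 0, 0.87009, 2.9252.
Z = Σ gᵢe^(−Eᵢ/kT) = 2·e^(−0) + 2·e^(−0.87009) + 1·e^(−2.9252) = 2.0000 + 0.83783 + 0.053654 = 2.8915.
⟨E⟩ = Σ EᵢPᵢ = 32.784 meV.
S/k_B = ln Z + ⟨E⟩/kT = ln(2.8915) + 32.784/107 = 1.0618 + 0.30639 = 1.37.

1.37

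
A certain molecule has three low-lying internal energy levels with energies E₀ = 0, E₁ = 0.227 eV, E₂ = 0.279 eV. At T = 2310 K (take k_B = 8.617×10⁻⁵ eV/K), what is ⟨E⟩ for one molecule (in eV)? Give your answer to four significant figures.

k_BT = 8.617×10⁻⁵ × 2310 K = 0.199053 eV.
Eᵢ/kT = 0, 1.14040, 1.40164.
Z = Σ e^(−Eᵢ/kT) = e^(−0) + e^(−1.14040) + e^(−1.40164) = 1.00000 + 0.319691 + 0.246193 = 1.56588.
⟨E⟩ = Σ Eᵢ e^(−Eᵢ/kT) / Z = (0·1.00000 + 0.227·0.319691 + 0.279·0.246193) / 1.56588 = 0.09021 eV.

0.09021 eV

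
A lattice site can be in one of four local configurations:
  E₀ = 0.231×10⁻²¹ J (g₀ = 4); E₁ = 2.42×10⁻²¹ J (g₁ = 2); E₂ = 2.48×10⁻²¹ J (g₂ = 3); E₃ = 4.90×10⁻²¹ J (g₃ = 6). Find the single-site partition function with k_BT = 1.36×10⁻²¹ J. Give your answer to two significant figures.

Eᵢ/kT = 0.1699, 1.779, 1.824, 3.603.
Z = Σ gᵢe^(−Eᵢ/kT) = 4·e^(−0.1699) + 2·e^(−1.779) + 3·e^(−1.824) + 6·e^(−3.603) = 3.375 + 0.3376 + 0.4841 + 0.1635 = 4.360.

Z = 4.4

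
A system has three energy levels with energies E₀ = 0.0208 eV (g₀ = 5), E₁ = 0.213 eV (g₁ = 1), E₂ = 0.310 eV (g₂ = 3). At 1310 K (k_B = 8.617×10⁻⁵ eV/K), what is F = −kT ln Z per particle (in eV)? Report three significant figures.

-0.170 eV

k_BT = 8.617×10⁻⁵ × 1310 K = 0.11288 eV.
Eᵢ/kT = 0.18427, 1.8870, 2.7463.
Z = Σ gᵢe^(−Eᵢ/kT) = 5·e^(−0.18427) + 1·e^(−1.8870) + 3·e^(−2.7463) = 4.1586 + 0.15153 + 0.19249 = 4.5026.
F = −kT ln Z = −0.11288 × ln(4.5026) = −0.11288 × 1.5047 = -0.170 eV.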